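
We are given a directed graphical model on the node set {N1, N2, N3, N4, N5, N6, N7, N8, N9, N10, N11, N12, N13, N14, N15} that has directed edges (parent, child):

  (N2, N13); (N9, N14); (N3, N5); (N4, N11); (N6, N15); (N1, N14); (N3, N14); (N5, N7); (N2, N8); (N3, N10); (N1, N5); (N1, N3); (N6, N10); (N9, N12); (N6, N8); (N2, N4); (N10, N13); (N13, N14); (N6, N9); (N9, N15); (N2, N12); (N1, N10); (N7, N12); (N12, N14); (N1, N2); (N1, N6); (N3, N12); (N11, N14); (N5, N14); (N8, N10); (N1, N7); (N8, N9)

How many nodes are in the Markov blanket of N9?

12

By definition, MB(N9) is built from N9's parents, N9's children, and the co-parents of N9.
N9 has parents N6, N8.
N9 has children N12, N14, N15.
Parents of each child, excluding N9:
  N12's other parents are N2, N3, N7.
  N14's other parents are N1, N3, N5, N11, N12, N13.
  parents(N15) \ {N9} = {N6}.
MB(N9) = {N1, N2, N3, N5, N6, N7, N8, N11, N12, N13, N14, N15}, which has 12 nodes.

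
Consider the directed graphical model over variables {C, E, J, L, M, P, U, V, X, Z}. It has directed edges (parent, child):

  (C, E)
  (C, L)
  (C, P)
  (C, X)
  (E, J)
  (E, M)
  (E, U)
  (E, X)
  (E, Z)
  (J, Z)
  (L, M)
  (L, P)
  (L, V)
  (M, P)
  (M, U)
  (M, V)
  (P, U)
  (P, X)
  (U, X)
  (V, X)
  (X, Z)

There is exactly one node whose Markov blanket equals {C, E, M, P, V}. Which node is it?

The target node must have every member of {C, E, M, P, V} as a parent, child, or co-parent, and no others.
Parents of L: C; children: M, P, V; co-parents: C, E, M.
These exactly cover the given set, so the node is L.

L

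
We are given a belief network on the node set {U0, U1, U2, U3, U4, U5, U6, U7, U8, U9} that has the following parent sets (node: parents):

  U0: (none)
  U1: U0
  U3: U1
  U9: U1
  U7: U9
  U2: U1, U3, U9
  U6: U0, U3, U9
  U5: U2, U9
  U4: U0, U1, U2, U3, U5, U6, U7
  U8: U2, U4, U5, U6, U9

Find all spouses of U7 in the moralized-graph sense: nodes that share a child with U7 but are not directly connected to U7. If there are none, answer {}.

Children of U7: U4.
  U4's other parents are U0, U1, U2, U3, U5, U6.
Excluding nodes already adjacent to U7 (U4, U9), the co-parent-only contribution is {U0, U1, U2, U3, U5, U6}.

{U0, U1, U2, U3, U5, U6}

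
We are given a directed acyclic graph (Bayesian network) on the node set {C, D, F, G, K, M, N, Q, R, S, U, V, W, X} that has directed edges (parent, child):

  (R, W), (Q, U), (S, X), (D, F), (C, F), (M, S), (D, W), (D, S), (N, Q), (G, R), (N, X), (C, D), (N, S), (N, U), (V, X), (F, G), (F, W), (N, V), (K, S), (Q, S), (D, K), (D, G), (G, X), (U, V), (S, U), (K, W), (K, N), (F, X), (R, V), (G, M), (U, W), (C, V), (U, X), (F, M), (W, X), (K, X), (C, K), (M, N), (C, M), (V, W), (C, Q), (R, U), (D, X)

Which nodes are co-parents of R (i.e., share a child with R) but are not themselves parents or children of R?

Children of R: U, V, W.
  U: N, Q, S
  V: C, N, U
  W: D, F, K, U, V
Excluding nodes already adjacent to R (G, U, V, W), the co-parent-only contribution is {C, D, F, K, N, Q, S}.

{C, D, F, K, N, Q, S}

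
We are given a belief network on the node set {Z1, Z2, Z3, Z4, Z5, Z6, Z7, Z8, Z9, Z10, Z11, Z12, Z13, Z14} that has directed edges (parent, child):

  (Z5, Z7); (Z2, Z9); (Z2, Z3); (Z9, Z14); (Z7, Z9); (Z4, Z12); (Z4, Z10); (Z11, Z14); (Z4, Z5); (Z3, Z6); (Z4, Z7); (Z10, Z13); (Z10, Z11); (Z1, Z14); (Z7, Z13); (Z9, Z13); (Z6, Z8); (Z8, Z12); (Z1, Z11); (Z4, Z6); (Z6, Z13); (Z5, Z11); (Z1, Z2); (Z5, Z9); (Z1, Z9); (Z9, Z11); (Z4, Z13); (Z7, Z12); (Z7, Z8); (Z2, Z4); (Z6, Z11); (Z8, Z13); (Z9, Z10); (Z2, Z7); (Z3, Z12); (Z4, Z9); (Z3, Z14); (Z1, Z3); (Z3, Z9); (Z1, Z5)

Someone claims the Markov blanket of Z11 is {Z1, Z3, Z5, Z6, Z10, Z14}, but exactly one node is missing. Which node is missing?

Z9

Parents of Z11: Z1, Z5, Z6, Z9, Z10.
Z11's children: Z14.
Other parents of Z11's children:
  Z14 also has parents Z1, Z3, Z9.
MB(Z11) = {Z1, Z3, Z5, Z6, Z9, Z10, Z14}.
Comparing with the claimed set, Z9 is missing.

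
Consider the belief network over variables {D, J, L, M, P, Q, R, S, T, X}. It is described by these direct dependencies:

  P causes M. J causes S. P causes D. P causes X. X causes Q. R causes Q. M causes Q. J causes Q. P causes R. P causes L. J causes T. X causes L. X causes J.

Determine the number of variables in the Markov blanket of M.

By definition, MB(M) is built from M's parents, M's children, and the co-parents of M.
M has parent P.
M's children: Q.
Other parents of M's children:
  Q: J, R, X
MB(M) = {J, P, Q, R, X}, which has 5 nodes.

5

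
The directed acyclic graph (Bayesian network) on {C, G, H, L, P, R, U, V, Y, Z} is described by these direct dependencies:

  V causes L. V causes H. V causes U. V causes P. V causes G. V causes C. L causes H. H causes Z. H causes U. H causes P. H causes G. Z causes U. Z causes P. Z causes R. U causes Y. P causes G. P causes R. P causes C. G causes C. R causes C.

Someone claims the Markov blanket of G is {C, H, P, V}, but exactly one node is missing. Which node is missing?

Recall MB(v) = parents ∪ children ∪ spouses, where spouses are the other parents of v's children.
Pa(G) = {H, P, V}.
G has child C.
For each child, the remaining parents (spouses of G):
  C's other parents are P, R, V.
MB(G) = {C, H, P, R, V}.
Comparing with the claimed set, R is missing.

R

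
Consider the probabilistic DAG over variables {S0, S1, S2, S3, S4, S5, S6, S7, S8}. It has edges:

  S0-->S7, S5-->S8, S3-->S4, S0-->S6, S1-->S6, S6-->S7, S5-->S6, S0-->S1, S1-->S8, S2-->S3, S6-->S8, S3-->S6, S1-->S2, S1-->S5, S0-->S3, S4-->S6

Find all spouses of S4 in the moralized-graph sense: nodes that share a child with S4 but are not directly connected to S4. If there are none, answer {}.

{S0, S1, S5}

Children of S4: S6.
  S6: S0, S1, S3, S5
Excluding nodes already adjacent to S4 (S3, S6), the co-parent-only contribution is {S0, S1, S5}.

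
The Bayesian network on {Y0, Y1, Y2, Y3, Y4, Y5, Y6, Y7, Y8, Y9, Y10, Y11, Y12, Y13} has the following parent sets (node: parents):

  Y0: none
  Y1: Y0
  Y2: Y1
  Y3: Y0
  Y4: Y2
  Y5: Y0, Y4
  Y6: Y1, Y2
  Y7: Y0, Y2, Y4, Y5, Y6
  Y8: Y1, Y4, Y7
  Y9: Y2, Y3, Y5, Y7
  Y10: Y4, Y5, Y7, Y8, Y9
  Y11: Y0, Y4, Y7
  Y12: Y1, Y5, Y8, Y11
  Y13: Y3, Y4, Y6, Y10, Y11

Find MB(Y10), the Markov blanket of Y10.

{Y3, Y4, Y5, Y6, Y7, Y8, Y9, Y11, Y13}

Y10 has parents Y4, Y5, Y7, Y8, Y9.
Ch(Y10) = {Y13}.
For each child, the remaining parents (spouses of Y10):
  Y13: Y3, Y4, Y6, Y11
Union: {Y4, Y5, Y7, Y8, Y9} ∪ {Y13} ∪ {Y3, Y4, Y6, Y11} = {Y3, Y4, Y5, Y6, Y7, Y8, Y9, Y11, Y13}.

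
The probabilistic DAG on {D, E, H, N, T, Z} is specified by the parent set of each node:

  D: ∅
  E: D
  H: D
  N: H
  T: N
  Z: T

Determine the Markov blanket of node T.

A node's Markov blanket = Pa ∪ Ch ∪ (parents of Ch other than the node itself).
Ch(T) = {Z}.
T's parents: N.
Co-parents of T (other parents of its children):
  Z: —
Taking the union gives {N, Z}.

{N, Z}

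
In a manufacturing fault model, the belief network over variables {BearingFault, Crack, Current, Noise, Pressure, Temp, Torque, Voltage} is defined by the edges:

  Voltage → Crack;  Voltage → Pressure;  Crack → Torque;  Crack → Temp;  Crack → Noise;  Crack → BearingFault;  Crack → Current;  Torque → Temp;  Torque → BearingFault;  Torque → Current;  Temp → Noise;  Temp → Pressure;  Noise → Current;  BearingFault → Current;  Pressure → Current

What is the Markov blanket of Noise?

{BearingFault, Crack, Current, Pressure, Temp, Torque}

A node's Markov blanket = Pa ∪ Ch ∪ (parents of Ch other than the node itself).
Noise has parents Crack, Temp.
Ch(Noise) = {Current}.
For each child, the remaining parents (spouses of Noise):
  Current: BearingFault, Crack, Pressure, Torque
Union: {Crack, Temp} ∪ {Current} ∪ {BearingFault, Crack, Pressure, Torque} = {BearingFault, Crack, Current, Pressure, Temp, Torque}.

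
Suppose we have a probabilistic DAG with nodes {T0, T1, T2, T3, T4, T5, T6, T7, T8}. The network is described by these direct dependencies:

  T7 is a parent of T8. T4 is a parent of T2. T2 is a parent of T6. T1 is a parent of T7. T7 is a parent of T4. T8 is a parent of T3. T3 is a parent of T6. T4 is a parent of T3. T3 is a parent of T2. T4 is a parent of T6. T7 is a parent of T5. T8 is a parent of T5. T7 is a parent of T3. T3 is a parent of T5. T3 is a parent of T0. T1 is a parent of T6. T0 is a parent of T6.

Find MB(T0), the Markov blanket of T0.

Parents of T0: T3.
T0's children: T6.
For each child, the remaining parents (spouses of T0):
  T6's other parents are T1, T2, T3, T4.
Taking the union gives {T1, T2, T3, T4, T6}.

{T1, T2, T3, T4, T6}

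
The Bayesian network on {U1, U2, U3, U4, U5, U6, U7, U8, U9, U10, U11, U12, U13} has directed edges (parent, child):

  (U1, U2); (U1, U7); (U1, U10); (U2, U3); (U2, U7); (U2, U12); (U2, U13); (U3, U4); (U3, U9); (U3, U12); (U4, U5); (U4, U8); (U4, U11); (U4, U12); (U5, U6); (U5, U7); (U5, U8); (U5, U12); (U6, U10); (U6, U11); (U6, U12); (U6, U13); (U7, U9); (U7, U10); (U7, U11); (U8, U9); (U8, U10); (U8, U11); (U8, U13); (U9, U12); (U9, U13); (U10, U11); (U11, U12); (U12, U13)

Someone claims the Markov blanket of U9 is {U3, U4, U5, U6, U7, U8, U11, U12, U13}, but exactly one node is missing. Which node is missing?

U2

Ch(U9) = {U12, U13}.
U9 has parents U3, U7, U8.
For each child, the remaining parents (spouses of U9):
  U12 also has parents U2, U3, U4, U5, U6, U11.
  U13's other parents are U2, U6, U8, U12.
MB(U9) = {U2, U3, U4, U5, U6, U7, U8, U11, U12, U13}.
Comparing with the claimed set, U2 is missing.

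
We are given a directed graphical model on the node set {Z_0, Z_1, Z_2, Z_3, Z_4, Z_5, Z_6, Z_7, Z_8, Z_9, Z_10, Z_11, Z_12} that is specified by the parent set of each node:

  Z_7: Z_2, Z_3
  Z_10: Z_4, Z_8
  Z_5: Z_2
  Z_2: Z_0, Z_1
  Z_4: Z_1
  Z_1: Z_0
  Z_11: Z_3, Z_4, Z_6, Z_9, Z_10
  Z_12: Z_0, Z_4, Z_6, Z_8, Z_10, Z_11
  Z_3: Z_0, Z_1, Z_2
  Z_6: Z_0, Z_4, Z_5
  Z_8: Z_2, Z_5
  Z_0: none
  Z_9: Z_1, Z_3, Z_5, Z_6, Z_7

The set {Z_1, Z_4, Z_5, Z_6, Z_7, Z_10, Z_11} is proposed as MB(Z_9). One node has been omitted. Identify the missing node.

By definition, MB(Z_9) is built from Z_9's parents, Z_9's children, and the co-parents of Z_9.
Pa(Z_9) = {Z_1, Z_3, Z_5, Z_6, Z_7}.
Z_9's children: Z_11.
For each child, the remaining parents (spouses of Z_9):
  parents(Z_11) \ {Z_9} = {Z_3, Z_4, Z_6, Z_10}.
MB(Z_9) = {Z_1, Z_3, Z_4, Z_5, Z_6, Z_7, Z_10, Z_11}.
Comparing with the claimed set, Z_3 is missing.

Z_3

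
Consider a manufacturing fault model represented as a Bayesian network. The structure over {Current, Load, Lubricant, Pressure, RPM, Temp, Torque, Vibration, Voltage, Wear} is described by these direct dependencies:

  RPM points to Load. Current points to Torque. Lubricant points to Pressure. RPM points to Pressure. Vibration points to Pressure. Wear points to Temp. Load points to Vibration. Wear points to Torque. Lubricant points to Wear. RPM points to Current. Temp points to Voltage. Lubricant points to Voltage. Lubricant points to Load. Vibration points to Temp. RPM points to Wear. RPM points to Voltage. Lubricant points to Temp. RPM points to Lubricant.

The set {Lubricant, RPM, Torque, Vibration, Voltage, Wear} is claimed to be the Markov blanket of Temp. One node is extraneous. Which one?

Torque

By definition, MB(Temp) is built from Temp's parents, Temp's children, and the co-parents of Temp.
Temp has parents Lubricant, Vibration, Wear.
Temp has child Voltage.
Other parents of Temp's children:
  parents(Voltage) \ {Temp} = {Lubricant, RPM}.
MB(Temp) = {Lubricant, RPM, Vibration, Voltage, Wear}.
Torque is neither a parent, child, nor co-parent of Temp, so it does not belong.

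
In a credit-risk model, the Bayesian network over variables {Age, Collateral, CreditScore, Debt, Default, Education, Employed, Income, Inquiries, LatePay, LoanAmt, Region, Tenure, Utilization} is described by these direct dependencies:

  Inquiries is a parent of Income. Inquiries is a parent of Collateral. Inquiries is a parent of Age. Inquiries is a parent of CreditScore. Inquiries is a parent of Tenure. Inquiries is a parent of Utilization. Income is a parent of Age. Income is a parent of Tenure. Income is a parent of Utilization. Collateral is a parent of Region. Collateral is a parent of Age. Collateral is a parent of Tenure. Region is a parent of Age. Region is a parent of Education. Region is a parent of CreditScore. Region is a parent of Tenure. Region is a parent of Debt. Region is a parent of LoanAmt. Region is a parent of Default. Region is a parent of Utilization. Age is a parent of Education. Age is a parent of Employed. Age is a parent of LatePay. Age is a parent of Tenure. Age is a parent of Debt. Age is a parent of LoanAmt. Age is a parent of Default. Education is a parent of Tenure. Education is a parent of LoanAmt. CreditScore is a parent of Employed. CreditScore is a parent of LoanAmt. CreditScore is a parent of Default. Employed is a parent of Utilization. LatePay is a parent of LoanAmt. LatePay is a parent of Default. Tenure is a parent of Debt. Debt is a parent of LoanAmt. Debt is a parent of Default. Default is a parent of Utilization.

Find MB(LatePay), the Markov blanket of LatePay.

{Age, CreditScore, Debt, Default, Education, LoanAmt, Region}

The Markov blanket of a node is its parents, its children, and the other parents of its children.
LatePay's parents: Age.
LatePay's children: Default, LoanAmt.
For each child, the remaining parents (spouses of LatePay):
  parents(LoanAmt) \ {LatePay} = {Age, CreditScore, Debt, Education, Region}.
  parents(Default) \ {LatePay} = {Age, CreditScore, Debt, Region}.
MB(LatePay) = {Age, CreditScore, Debt, Default, Education, LoanAmt, Region}.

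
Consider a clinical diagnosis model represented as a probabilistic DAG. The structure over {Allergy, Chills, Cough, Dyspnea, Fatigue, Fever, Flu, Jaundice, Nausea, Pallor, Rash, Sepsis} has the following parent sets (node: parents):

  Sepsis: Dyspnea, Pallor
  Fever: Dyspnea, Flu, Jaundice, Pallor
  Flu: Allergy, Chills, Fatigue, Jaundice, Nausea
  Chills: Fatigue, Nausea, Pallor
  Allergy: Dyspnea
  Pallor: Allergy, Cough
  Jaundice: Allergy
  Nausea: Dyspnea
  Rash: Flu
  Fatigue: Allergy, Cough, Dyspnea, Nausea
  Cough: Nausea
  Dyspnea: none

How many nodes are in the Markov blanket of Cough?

By definition, MB(Cough) is built from Cough's parents, Cough's children, and the co-parents of Cough.
Parents of Cough: Nausea.
Children of Cough: Fatigue, Pallor.
For each child, the remaining parents (spouses of Cough):
  Fatigue's other parents are Allergy, Dyspnea, Nausea.
  Pallor's other parent is Allergy.
MB(Cough) = {Allergy, Dyspnea, Fatigue, Nausea, Pallor}, which has 5 nodes.

5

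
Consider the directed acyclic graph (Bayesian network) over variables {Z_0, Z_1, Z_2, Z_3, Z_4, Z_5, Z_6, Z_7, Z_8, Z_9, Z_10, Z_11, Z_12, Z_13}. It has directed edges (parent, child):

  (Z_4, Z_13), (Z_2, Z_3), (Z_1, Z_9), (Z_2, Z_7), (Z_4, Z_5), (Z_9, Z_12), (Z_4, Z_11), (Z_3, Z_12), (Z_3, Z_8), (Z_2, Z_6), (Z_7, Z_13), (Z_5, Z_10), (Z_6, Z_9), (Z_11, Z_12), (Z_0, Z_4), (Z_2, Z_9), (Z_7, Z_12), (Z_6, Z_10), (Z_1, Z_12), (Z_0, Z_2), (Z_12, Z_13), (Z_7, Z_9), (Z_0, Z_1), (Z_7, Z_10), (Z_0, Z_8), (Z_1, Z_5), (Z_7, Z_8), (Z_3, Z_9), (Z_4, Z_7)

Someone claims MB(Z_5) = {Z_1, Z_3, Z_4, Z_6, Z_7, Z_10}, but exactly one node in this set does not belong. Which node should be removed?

A node's Markov blanket = Pa ∪ Ch ∪ (parents of Ch other than the node itself).
Pa(Z_5) = {Z_1, Z_4}.
Z_5 has child Z_10.
For each child, the remaining parents (spouses of Z_5):
  Z_10's other parents are Z_6, Z_7.
MB(Z_5) = {Z_1, Z_4, Z_6, Z_7, Z_10}.
Z_3 is neither a parent, child, nor co-parent of Z_5, so it does not belong.

Z_3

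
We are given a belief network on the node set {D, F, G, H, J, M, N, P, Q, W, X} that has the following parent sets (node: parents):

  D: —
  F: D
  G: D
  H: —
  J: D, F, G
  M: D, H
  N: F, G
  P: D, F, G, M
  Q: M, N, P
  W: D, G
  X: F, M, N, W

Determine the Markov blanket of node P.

P's children: Q.
P has parents D, F, G, M.
For each child, the remaining parents (spouses of P):
  Q: M, N
MB(P) = {D, F, G, M, N, Q}.

{D, F, G, M, N, Q}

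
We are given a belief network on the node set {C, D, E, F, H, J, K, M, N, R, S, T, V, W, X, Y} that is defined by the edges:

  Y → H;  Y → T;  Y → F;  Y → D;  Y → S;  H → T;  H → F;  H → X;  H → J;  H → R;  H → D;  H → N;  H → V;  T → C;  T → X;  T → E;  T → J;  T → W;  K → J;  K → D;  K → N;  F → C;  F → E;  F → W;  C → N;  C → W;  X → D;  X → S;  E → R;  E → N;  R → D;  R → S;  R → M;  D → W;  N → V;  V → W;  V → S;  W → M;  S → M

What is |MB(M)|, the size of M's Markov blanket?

M's parents: R, S, W.
M's children: none.
With no children, M has no spouses; the co-parent set is empty.
MB(M) = {R, S, W}, which has 3 nodes.

3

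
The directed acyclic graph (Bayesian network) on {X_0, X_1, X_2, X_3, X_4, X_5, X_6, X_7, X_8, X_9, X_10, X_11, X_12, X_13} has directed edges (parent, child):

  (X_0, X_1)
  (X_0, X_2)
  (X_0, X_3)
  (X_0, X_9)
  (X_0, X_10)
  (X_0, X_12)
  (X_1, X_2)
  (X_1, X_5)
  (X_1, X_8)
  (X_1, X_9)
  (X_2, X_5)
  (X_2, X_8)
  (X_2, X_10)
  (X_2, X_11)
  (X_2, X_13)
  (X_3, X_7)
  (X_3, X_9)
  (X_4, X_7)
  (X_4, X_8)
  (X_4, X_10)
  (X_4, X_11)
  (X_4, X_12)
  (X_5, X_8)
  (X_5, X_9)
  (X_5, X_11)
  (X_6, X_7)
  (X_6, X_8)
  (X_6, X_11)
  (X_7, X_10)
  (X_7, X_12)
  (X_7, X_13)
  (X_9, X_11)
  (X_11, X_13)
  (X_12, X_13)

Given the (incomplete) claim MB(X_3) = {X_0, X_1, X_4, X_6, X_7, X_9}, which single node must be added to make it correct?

X_5

The Markov blanket of a node is its parents, its children, and the other parents of its children.
X_3's parents: X_0.
X_3's children: X_7, X_9.
Co-parents of X_3 (other parents of its children):
  X_7: X_4, X_6
  X_9: X_0, X_1, X_5
MB(X_3) = {X_0, X_1, X_4, X_5, X_6, X_7, X_9}.
Comparing with the claimed set, X_5 is missing.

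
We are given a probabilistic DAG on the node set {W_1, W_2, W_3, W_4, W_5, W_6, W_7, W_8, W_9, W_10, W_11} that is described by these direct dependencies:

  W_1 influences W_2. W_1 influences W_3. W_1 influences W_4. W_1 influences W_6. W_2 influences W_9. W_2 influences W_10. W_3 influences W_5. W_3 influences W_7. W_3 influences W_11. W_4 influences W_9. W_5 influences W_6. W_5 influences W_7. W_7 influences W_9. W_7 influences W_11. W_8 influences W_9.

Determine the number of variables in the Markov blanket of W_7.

By definition, MB(W_7) is built from W_7's parents, W_7's children, and the co-parents of W_7.
Pa(W_7) = {W_3, W_5}.
W_7's children: W_9, W_11.
Parents of each child, excluding W_7:
  W_9's other parents are W_2, W_4, W_8.
  parents(W_11) \ {W_7} = {W_3}.
MB(W_7) = {W_2, W_3, W_4, W_5, W_8, W_9, W_11}, which has 7 nodes.

7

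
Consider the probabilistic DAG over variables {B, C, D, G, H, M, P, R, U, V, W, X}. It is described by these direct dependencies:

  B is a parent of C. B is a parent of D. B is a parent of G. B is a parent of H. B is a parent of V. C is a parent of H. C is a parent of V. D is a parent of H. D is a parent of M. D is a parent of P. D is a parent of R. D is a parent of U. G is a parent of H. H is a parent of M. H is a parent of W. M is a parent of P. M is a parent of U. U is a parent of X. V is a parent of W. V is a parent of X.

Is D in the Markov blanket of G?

D is a co-parent of G: both are parents of H.
So D ∈ MB(G).

Yes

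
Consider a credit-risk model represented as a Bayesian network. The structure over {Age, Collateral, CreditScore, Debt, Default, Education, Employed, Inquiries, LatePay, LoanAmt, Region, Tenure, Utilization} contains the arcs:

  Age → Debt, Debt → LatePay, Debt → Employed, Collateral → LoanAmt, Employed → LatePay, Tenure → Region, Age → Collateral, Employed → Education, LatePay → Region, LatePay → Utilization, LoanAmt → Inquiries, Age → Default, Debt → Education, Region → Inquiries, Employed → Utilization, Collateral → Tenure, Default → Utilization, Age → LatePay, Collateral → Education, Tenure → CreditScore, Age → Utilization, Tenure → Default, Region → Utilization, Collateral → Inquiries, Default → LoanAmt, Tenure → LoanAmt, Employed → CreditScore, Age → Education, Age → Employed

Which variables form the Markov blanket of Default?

{Age, Collateral, Employed, LatePay, LoanAmt, Region, Tenure, Utilization}

Default's parents: Age, Tenure.
Default's children: LoanAmt, Utilization.
For each child, the remaining parents (spouses of Default):
  LoanAmt's other parents are Collateral, Tenure.
  parents(Utilization) \ {Default} = {Age, Employed, LatePay, Region}.
MB(Default) = {Age, Collateral, Employed, LatePay, LoanAmt, Region, Tenure, Utilization}.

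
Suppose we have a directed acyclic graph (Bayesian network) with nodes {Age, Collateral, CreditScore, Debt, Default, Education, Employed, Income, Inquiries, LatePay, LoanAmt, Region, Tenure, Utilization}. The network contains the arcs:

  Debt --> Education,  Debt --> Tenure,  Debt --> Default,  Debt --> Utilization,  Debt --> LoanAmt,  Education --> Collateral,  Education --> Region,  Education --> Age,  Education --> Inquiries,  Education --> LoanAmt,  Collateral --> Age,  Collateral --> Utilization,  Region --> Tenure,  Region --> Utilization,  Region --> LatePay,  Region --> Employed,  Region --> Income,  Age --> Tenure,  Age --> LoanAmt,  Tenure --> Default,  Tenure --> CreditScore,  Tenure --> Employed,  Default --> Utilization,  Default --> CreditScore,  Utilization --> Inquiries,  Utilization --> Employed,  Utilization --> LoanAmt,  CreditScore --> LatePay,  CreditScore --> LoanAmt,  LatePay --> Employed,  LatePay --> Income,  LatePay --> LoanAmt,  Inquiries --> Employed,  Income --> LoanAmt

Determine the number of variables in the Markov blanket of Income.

The Markov blanket of a node is its parents, its children, and the other parents of its children.
Ch(Income) = {LoanAmt}.
Income's parents: LatePay, Region.
Parents of each child, excluding Income:
  LoanAmt: Age, CreditScore, Debt, Education, LatePay, Utilization
MB(Income) = {Age, CreditScore, Debt, Education, LatePay, LoanAmt, Region, Utilization}, which has 8 nodes.

8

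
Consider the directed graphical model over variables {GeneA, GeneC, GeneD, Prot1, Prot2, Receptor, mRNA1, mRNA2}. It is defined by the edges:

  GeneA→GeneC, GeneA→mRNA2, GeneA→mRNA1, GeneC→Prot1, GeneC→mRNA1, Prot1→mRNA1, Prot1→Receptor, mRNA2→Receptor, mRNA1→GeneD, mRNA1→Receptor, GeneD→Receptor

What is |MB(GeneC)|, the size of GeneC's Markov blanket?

Ch(GeneC) = {Prot1, mRNA1}.
GeneC has parent GeneA.
Co-parents of GeneC (other parents of its children):
  Prot1: no additional parents.
  mRNA1's other parents are GeneA, Prot1.
MB(GeneC) = {GeneA, Prot1, mRNA1}, which has 3 nodes.

3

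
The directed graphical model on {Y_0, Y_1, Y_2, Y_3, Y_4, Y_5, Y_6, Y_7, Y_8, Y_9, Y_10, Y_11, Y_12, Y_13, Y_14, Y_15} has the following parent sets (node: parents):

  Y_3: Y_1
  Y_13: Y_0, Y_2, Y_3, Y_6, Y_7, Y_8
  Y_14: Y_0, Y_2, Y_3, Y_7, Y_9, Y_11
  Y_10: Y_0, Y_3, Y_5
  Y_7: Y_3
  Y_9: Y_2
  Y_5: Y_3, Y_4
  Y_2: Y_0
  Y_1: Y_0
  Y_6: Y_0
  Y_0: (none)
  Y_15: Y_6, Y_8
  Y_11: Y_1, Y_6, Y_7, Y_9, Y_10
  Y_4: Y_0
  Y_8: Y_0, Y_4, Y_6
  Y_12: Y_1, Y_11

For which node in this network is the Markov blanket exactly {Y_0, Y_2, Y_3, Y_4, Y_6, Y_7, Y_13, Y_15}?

The target node must have every member of {Y_0, Y_2, Y_3, Y_4, Y_6, Y_7, Y_13, Y_15} as a parent, child, or co-parent, and no others.
Parents of Y_8: Y_0, Y_4, Y_6; children: Y_13, Y_15; co-parents: Y_0, Y_2, Y_3, Y_6, Y_7.
These exactly cover the given set, so the node is Y_8.

Y_8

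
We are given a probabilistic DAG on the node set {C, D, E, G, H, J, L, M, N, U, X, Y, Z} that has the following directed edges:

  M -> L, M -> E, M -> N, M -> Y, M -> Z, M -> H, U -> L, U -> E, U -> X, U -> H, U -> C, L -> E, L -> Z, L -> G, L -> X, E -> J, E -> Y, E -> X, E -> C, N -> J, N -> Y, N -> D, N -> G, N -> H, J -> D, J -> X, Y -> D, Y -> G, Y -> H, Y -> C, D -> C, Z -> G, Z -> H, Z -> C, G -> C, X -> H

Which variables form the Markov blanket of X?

{E, H, J, L, M, N, U, Y, Z}

The Markov blanket of a node is its parents, its children, and the other parents of its children.
Children of X: H.
Parents of X: E, J, L, U.
For each child, the remaining parents (spouses of X):
  H also has parents M, N, U, Y, Z.
Taking the union gives {E, H, J, L, M, N, U, Y, Z}.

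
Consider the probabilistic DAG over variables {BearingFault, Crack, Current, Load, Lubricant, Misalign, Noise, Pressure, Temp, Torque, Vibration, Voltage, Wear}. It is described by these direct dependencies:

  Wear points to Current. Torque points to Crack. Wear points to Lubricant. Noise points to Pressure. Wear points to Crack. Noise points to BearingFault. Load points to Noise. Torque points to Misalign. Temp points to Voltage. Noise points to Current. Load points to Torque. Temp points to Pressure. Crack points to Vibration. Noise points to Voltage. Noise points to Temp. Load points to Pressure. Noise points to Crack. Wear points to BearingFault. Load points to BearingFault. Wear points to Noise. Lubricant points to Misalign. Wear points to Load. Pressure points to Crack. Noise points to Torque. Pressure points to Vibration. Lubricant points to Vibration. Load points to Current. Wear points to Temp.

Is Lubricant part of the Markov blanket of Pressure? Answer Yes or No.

Lubricant is a co-parent of Pressure: both are parents of Vibration.
So Lubricant ∈ MB(Pressure).

Yes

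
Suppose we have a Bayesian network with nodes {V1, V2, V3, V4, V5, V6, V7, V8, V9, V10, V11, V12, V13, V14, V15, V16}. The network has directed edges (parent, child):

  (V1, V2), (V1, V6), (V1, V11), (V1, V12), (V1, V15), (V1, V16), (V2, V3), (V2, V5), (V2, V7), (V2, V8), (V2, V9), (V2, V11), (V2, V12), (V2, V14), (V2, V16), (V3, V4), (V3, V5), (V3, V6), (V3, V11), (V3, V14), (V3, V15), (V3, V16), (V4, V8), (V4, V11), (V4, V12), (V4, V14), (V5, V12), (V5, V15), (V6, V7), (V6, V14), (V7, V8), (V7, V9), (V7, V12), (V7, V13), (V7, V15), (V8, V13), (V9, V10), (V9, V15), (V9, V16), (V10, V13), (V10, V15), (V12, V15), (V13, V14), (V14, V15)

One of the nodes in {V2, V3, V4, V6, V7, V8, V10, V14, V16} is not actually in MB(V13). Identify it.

V16

Pa(V13) = {V7, V8, V10}.
Ch(V13) = {V14}.
Co-parents of V13 (other parents of its children):
  V14 also has parents V2, V3, V4, V6.
MB(V13) = {V2, V3, V4, V6, V7, V8, V10, V14}.
V16 is neither a parent, child, nor co-parent of V13, so it does not belong.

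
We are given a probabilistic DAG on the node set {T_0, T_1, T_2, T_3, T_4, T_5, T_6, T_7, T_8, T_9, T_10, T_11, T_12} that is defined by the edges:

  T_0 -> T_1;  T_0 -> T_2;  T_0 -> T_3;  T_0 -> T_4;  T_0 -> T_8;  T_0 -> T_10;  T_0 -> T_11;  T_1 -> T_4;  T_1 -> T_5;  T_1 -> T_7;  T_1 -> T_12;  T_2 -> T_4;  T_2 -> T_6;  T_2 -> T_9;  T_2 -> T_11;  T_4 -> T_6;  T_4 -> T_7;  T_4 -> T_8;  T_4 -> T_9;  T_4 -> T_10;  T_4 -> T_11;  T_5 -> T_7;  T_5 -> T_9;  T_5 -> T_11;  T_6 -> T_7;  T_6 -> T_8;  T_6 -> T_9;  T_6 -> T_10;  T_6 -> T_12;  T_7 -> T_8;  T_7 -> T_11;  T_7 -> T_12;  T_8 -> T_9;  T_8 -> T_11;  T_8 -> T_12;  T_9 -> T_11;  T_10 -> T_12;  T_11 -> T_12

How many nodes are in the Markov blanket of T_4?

10

Recall MB(v) = parents ∪ children ∪ spouses, where spouses are the other parents of v's children.
Pa(T_4) = {T_0, T_1, T_2}.
T_4's children: T_6, T_7, T_8, T_9, T_10, T_11.
Parents of each child, excluding T_4:
  T_6 also has parent T_2.
  parents(T_7) \ {T_4} = {T_1, T_5, T_6}.
  T_8 also has parents T_0, T_6, T_7.
  T_9 also has parents T_2, T_5, T_6, T_8.
  parents(T_10) \ {T_4} = {T_0, T_6}.
  parents(T_11) \ {T_4} = {T_0, T_2, T_5, T_7, T_8, T_9}.
MB(T_4) = {T_0, T_1, T_2, T_5, T_6, T_7, T_8, T_9, T_10, T_11}, which has 10 nodes.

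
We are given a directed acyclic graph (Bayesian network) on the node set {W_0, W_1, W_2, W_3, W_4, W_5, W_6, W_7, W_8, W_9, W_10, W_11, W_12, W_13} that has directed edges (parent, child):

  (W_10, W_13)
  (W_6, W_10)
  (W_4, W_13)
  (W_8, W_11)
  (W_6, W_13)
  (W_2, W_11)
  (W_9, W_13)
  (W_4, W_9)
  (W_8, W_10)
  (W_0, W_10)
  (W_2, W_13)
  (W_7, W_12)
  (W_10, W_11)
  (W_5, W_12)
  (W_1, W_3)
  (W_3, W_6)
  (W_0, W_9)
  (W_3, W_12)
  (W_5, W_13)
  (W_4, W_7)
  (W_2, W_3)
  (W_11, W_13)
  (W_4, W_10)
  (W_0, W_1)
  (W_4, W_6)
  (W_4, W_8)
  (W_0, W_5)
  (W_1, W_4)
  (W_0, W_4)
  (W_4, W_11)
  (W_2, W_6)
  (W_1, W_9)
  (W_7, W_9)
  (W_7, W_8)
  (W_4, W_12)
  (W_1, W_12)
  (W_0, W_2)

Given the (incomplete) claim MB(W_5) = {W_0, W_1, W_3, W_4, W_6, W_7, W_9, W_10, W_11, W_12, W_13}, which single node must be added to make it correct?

W_2

The Markov blanket of a node is its parents, its children, and the other parents of its children.
Pa(W_5) = {W_0}.
W_5's children: W_12, W_13.
Co-parents of W_5 (other parents of its children):
  W_12: W_1, W_3, W_4, W_7
  W_13: W_2, W_4, W_6, W_9, W_10, W_11
MB(W_5) = {W_0, W_1, W_2, W_3, W_4, W_6, W_7, W_9, W_10, W_11, W_12, W_13}.
Comparing with the claimed set, W_2 is missing.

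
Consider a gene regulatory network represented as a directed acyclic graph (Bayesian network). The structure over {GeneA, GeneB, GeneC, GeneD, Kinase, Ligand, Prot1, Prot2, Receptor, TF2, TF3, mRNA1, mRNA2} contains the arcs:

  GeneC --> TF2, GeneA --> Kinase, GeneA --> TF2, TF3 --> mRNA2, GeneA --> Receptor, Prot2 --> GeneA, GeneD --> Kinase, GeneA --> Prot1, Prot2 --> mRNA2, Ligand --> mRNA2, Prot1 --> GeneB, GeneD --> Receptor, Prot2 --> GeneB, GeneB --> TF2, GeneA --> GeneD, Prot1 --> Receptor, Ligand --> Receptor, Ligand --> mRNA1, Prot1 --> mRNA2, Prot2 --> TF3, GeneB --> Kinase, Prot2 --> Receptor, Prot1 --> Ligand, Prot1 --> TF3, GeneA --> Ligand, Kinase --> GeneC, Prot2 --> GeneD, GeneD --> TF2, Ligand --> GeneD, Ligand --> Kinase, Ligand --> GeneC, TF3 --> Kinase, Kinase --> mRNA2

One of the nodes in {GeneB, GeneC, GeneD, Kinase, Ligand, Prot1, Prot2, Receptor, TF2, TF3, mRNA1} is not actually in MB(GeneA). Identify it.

Parents of GeneA: Prot2.
GeneA has children GeneD, Kinase, Ligand, Prot1, Receptor, TF2.
For each child, the remaining parents (spouses of GeneA):
  Prot1 has no other parent.
  Ligand also has parent Prot1.
  parents(GeneD) \ {GeneA} = {Ligand, Prot2}.
  parents(Kinase) \ {GeneA} = {GeneB, GeneD, Ligand, TF3}.
  Receptor's other parents are GeneD, Ligand, Prot1, Prot2.
  TF2 also has parents GeneB, GeneC, GeneD.
MB(GeneA) = {GeneB, GeneC, GeneD, Kinase, Ligand, Prot1, Prot2, Receptor, TF2, TF3}.
mRNA1 is neither a parent, child, nor co-parent of GeneA, so it does not belong.

mRNA1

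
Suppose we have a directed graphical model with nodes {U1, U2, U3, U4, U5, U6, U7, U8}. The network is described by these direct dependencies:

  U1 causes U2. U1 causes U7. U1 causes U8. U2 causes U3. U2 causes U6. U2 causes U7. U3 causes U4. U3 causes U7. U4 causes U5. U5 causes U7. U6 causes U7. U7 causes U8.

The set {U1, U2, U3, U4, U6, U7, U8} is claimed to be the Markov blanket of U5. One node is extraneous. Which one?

The Markov blanket of a node is its parents, its children, and the other parents of its children.
U5's children: U7.
U5's parents: U4.
Parents of each child, excluding U5:
  U7: U1, U2, U3, U6
MB(U5) = {U1, U2, U3, U4, U6, U7}.
U8 is neither a parent, child, nor co-parent of U5, so it does not belong.

U8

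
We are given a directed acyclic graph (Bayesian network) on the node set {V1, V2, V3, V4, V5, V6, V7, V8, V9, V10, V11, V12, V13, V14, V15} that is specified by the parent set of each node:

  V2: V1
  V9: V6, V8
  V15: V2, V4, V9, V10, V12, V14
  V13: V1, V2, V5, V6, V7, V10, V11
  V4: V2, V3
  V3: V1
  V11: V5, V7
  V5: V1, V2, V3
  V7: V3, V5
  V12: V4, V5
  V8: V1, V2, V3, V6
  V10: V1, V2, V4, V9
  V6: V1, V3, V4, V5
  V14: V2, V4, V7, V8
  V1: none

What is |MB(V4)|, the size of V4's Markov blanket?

A node's Markov blanket = Pa ∪ Ch ∪ (parents of Ch other than the node itself).
V4 has parents V2, V3.
V4 has children V6, V10, V12, V14, V15.
Other parents of V4's children:
  V6: V1, V3, V5
  V10: V1, V2, V9
  V12: V5
  V14: V2, V7, V8
  V15: V2, V9, V10, V12, V14
MB(V4) = {V1, V2, V3, V5, V6, V7, V8, V9, V10, V12, V14, V15}, which has 12 nodes.

12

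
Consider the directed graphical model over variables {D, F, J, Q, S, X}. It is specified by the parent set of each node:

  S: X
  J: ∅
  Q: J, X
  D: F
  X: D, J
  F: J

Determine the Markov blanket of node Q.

A node's Markov blanket = Pa ∪ Ch ∪ (parents of Ch other than the node itself).
Q has parents J, X.
Q's children: none.
Q has no children, so there are no co-parents.
Union: {J, X} ∪ {} ∪ {} = {J, X}.

{J, X}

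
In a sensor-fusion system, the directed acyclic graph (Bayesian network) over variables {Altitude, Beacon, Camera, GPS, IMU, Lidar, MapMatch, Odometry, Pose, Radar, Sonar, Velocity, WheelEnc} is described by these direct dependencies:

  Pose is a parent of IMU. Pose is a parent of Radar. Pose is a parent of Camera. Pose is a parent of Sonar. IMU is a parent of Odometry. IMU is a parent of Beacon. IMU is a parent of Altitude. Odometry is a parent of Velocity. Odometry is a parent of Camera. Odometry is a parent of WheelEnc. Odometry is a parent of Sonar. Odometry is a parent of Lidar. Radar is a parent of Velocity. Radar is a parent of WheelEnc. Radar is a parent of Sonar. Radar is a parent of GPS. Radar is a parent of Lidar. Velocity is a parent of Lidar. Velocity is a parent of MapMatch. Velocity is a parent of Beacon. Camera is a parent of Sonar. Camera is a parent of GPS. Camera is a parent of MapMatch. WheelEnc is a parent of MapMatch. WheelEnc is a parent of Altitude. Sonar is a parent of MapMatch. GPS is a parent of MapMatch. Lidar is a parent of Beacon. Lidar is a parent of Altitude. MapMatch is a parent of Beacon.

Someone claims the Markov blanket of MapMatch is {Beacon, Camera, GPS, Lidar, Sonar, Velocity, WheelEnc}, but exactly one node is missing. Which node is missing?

IMU

A node's Markov blanket = Pa ∪ Ch ∪ (parents of Ch other than the node itself).
MapMatch has child Beacon.
MapMatch has parents Camera, GPS, Sonar, Velocity, WheelEnc.
Other parents of MapMatch's children:
  Beacon also has parents IMU, Lidar, Velocity.
MB(MapMatch) = {Beacon, Camera, GPS, IMU, Lidar, Sonar, Velocity, WheelEnc}.
Comparing with the claimed set, IMU is missing.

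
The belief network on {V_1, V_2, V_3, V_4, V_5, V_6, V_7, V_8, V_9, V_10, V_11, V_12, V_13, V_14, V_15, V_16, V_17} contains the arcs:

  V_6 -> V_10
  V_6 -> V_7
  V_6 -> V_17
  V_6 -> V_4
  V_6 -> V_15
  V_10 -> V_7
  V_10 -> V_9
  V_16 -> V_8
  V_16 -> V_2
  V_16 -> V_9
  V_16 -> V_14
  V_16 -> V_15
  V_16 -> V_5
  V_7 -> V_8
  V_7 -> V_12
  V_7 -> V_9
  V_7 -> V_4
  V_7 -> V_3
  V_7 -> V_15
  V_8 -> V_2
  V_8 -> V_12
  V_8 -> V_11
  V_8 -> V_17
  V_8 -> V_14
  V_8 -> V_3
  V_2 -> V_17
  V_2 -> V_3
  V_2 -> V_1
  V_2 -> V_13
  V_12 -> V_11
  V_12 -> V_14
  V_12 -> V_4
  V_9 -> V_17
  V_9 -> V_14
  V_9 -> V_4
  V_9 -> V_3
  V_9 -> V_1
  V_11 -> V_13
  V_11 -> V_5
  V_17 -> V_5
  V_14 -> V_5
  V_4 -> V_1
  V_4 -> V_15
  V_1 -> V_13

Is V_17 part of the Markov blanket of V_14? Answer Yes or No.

Yes

V_17 is a co-parent of V_14: both are parents of V_5.
So V_17 ∈ MB(V_14).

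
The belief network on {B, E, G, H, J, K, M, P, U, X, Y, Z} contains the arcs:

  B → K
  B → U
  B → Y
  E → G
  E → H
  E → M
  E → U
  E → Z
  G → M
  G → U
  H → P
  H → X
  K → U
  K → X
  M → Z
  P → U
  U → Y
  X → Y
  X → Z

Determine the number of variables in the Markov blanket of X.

Recall MB(v) = parents ∪ children ∪ spouses, where spouses are the other parents of v's children.
X's parents: H, K.
Children of X: Y, Z.
For each child, the remaining parents (spouses of X):
  Y also has parents B, U.
  Z's other parents are E, M.
MB(X) = {B, E, H, K, M, U, Y, Z}, which has 8 nodes.

8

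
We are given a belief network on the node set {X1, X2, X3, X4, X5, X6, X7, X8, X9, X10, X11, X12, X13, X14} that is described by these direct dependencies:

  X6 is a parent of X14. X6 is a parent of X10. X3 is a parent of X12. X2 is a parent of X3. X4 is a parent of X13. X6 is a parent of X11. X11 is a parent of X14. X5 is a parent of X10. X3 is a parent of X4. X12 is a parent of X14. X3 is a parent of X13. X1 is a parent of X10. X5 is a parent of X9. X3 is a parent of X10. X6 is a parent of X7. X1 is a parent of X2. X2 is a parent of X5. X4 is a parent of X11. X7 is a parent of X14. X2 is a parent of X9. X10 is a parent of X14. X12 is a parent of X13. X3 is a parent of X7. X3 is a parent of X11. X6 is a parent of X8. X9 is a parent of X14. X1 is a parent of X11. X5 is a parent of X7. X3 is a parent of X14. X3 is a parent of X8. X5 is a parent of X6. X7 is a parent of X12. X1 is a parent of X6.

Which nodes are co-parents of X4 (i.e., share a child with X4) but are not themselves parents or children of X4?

{X1, X6, X12}

Children of X4: X11, X13.
  X11: X1, X3, X6
  X13: X3, X12
Excluding nodes already adjacent to X4 (X3, X11, X13), the co-parent-only contribution is {X1, X6, X12}.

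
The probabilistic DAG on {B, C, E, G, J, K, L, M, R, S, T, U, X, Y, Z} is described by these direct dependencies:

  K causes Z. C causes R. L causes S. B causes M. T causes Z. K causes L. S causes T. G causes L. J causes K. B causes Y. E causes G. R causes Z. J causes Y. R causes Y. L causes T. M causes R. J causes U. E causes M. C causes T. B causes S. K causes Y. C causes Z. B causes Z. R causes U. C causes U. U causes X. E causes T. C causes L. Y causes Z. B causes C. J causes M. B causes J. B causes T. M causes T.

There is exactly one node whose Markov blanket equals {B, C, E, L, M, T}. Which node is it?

The target node must have every member of {B, C, E, L, M, T} as a parent, child, or co-parent, and no others.
Parents of S: B, L; children: T; co-parents: B, C, E, L, M.
These exactly cover the given set, so the node is S.

S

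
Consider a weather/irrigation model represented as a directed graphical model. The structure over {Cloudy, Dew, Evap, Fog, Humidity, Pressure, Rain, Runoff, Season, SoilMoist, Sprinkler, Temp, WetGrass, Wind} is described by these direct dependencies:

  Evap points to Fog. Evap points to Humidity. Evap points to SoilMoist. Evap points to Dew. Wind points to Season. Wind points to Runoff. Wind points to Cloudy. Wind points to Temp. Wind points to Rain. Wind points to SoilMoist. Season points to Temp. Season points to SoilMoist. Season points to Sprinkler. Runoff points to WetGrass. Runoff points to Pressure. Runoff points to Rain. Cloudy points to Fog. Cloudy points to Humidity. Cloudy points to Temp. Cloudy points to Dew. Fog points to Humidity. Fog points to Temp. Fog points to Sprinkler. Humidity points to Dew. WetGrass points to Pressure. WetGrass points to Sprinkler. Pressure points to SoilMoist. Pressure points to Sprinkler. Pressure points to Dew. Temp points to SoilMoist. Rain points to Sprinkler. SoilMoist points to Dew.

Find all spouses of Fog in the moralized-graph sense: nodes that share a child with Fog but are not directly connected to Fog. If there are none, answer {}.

{Pressure, Rain, Season, WetGrass, Wind}

Children of Fog: Humidity, Sprinkler, Temp.
  Humidity's other parents are Cloudy, Evap.
  parents(Temp) \ {Fog} = {Cloudy, Season, Wind}.
  Sprinkler also has parents Pressure, Rain, Season, WetGrass.
Excluding nodes already adjacent to Fog (Cloudy, Evap, Humidity, Sprinkler, Temp), the co-parent-only contribution is {Pressure, Rain, Season, WetGrass, Wind}.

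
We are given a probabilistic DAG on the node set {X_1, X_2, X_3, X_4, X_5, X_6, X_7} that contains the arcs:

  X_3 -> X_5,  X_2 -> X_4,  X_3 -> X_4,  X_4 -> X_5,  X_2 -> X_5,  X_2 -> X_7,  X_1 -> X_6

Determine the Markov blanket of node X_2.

{X_3, X_4, X_5, X_7}

The Markov blanket of a node is its parents, its children, and the other parents of its children.
X_2's parents: none.
Ch(X_2) = {X_4, X_5, X_7}.
Co-parents of X_2 (other parents of its children):
  X_4's other parent is X_3.
  X_5 also has parents X_3, X_4.
  X_7 has no other parent.
Taking the union gives {X_3, X_4, X_5, X_7}.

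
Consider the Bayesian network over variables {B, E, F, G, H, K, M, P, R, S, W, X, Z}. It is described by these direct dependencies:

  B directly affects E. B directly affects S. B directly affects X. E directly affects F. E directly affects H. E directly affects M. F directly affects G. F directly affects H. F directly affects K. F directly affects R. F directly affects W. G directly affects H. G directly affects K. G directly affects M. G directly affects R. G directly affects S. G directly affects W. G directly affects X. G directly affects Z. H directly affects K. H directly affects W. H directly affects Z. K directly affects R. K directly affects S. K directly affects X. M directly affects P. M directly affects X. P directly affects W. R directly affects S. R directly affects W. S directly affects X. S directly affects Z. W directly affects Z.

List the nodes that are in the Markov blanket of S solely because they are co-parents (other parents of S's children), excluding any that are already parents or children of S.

{H, M, W}

Children of S: X, Z.
  X also has parents B, G, K, M.
  Z's other parents are G, H, W.
Excluding nodes already adjacent to S (B, G, K, R, X, Z), the co-parent-only contribution is {H, M, W}.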